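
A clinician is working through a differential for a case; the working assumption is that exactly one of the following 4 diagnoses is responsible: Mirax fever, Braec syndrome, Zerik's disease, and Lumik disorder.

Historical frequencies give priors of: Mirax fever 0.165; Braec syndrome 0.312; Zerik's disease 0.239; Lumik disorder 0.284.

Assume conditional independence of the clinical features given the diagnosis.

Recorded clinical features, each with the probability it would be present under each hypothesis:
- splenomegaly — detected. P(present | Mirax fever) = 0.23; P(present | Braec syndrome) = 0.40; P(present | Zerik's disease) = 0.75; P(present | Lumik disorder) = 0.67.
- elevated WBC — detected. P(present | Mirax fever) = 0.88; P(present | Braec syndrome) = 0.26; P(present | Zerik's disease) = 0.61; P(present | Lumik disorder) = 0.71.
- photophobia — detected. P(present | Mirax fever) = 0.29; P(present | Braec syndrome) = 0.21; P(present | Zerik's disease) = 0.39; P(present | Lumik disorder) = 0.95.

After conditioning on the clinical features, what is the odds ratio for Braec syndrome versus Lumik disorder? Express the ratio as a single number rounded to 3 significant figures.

The normalizing constant cancels in an odds ratio, so compute prior × likelihood for the two hypotheses only:
  Braec syndrome: 0.312 × 0.40 × 0.26 × 0.21 = 0.0068141
  Lumik disorder: 0.284 × 0.67 × 0.71 × 0.95 = 0.12834
Posterior odds = 0.0068141 / 0.12834 ≈ 0.0531.

0.0531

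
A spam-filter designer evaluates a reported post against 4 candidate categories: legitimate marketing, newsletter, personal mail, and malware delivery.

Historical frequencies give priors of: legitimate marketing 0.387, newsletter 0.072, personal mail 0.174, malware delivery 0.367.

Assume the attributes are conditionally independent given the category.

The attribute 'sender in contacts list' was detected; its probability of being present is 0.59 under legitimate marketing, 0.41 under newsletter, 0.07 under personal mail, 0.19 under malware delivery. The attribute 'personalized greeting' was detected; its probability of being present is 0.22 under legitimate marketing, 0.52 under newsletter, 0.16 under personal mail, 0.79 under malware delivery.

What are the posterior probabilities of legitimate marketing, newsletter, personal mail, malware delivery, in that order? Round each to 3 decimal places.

0.410, 0.125, 0.016, 0.449

Multiply each prior by the joint likelihood of the attribute pattern:
  legitimate marketing: 0.387 × 0.59 × 0.22 = 0.050233
  newsletter: 0.072 × 0.41 × 0.52 = 0.01535
  personal mail: 0.174 × 0.07 × 0.16 = 0.0019488
  malware delivery: 0.367 × 0.19 × 0.79 = 0.055087
Marginal likelihood of the evidence = 0.12262.
P(legitimate marketing | evidence) = 0.050233 / 0.12262 ≈ 0.410
P(newsletter | evidence) = 0.01535 / 0.12262 ≈ 0.125
P(personal mail | evidence) = 0.0019488 / 0.12262 ≈ 0.016
P(malware delivery | evidence) = 0.055087 / 0.12262 ≈ 0.449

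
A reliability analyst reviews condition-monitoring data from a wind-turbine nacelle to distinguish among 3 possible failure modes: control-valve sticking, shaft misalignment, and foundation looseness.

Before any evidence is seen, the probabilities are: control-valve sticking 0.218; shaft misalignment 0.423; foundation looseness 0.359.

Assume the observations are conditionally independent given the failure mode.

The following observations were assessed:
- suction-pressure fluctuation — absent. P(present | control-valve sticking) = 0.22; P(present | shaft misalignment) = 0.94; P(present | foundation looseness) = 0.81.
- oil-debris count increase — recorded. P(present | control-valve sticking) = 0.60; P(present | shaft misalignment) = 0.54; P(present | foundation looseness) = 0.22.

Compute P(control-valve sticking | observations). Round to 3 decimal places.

0.780

Multiply each prior by the joint likelihood of the evidence pattern (using 1 − P(present | H) for each absent observation):
  control-valve sticking: 0.218 × (1 − 0.22) × 0.60 = 0.10202
  shaft misalignment: 0.423 × (1 − 0.94) × 0.54 = 0.013705
  foundation looseness: 0.359 × (1 − 0.81) × 0.22 = 0.015006
Normalizing constant Z = 0.10202 + 0.013705 + 0.015006 = 0.13074.
P(control-valve sticking | evidence) = 0.10202 / 0.13074 ≈ 0.780.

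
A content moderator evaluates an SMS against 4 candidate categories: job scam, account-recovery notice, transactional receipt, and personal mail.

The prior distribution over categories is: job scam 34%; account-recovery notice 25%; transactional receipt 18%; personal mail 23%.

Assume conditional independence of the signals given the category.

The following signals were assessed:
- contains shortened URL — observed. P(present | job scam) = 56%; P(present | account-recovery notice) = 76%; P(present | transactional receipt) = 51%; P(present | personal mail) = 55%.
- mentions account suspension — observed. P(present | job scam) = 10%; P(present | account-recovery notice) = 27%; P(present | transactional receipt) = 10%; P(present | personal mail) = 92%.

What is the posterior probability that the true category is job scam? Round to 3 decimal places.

0.097

By Bayes' rule with conditional independence, the unnormalized weight for each hypothesis is prior × ∏ likelihoods:
  job scam: 0.34 × 0.56 × 0.10 = 0.01904
  account-recovery notice: 0.25 × 0.76 × 0.27 = 0.0513
  transactional receipt: 0.18 × 0.51 × 0.10 = 0.00918
  personal mail: 0.23 × 0.55 × 0.92 = 0.11638
Marginal likelihood of the evidence = 0.1959.
P(job scam | evidence) = 0.01904 / 0.1959 ≈ 0.097.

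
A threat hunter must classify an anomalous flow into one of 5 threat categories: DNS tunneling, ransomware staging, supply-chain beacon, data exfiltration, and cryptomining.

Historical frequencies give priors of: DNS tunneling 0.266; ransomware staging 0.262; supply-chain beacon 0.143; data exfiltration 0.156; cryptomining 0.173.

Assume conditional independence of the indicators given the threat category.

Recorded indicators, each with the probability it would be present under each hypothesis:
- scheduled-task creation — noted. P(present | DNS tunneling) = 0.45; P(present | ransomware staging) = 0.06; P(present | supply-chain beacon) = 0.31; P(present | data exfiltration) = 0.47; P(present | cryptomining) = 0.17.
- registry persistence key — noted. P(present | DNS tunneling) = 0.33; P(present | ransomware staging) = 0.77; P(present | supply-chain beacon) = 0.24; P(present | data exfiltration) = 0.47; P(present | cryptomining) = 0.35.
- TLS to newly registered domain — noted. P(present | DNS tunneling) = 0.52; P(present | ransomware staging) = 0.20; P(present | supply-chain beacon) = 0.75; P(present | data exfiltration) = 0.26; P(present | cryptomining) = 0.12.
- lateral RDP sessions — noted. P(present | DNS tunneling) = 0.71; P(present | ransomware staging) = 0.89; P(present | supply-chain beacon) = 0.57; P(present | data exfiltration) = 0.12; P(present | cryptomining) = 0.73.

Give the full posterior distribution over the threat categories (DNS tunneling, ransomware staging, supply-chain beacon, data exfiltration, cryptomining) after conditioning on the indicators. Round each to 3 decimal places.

By Bayes' rule with conditional independence, the unnormalized weight for each hypothesis is prior × ∏ likelihoods:
  DNS tunneling: 0.266 × 0.45 × 0.33 × 0.52 × 0.71 = 0.014584
  ransomware staging: 0.262 × 0.06 × 0.77 × 0.20 × 0.89 = 0.0021546
  supply-chain beacon: 0.143 × 0.31 × 0.24 × 0.75 × 0.57 = 0.0045483
  data exfiltration: 0.156 × 0.47 × 0.47 × 0.26 × 0.12 = 0.0010752
  cryptomining: 0.173 × 0.17 × 0.35 × 0.12 × 0.73 = 0.00090171
Marginal likelihood of the evidence = 0.023263.
P(DNS tunneling | evidence) = 0.014584 / 0.023263 ≈ 0.627
P(ransomware staging | evidence) = 0.0021546 / 0.023263 ≈ 0.093
P(supply-chain beacon | evidence) = 0.0045483 / 0.023263 ≈ 0.196
P(data exfiltration | evidence) = 0.0010752 / 0.023263 ≈ 0.046
P(cryptomining | evidence) = 0.00090171 / 0.023263 ≈ 0.039

0.627, 0.093, 0.196, 0.046, 0.039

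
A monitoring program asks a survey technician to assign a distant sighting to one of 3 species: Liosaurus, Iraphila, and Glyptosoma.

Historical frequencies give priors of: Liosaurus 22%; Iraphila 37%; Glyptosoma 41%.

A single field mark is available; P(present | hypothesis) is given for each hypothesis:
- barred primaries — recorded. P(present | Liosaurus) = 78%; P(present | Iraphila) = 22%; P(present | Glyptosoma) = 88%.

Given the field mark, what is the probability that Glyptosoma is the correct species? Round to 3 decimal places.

By Bayes' rule, the unnormalized weight for each hypothesis is prior × likelihood:
  Liosaurus: 0.22 × 0.78 = 0.1716
  Iraphila: 0.37 × 0.22 = 0.0814
  Glyptosoma: 0.41 × 0.88 = 0.3608
Normalizing constant Z = 0.1716 + 0.0814 + 0.3608 = 0.6138.
P(Glyptosoma | evidence) = 0.3608 / 0.6138 ≈ 0.588.

0.588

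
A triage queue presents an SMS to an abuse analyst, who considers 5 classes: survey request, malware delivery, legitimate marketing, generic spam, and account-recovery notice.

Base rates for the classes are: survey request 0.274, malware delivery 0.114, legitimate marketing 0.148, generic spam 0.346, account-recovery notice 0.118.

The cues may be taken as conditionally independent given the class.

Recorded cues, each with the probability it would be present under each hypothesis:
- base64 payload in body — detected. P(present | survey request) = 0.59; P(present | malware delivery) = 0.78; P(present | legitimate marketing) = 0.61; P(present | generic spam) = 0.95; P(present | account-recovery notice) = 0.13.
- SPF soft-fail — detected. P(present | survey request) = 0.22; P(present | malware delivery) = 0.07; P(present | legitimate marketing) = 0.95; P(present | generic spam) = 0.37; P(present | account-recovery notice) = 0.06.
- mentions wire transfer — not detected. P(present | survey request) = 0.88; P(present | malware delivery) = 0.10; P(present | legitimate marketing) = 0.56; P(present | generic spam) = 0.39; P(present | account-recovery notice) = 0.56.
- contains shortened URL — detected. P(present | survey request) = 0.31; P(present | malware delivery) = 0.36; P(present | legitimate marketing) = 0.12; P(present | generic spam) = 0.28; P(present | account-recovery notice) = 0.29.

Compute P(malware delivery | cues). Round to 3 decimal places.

0.070

Multiply each prior by the joint likelihood of the cue pattern (using 1 − P(present | H) for each absent cue):
  survey request: 0.274 × 0.59 × 0.22 × (1 − 0.88) × 0.31 = 0.001323
  malware delivery: 0.114 × 0.78 × 0.07 × (1 − 0.10) × 0.36 = 0.0020167
  legitimate marketing: 0.148 × 0.61 × 0.95 × (1 − 0.56) × 0.12 = 0.0045284
  generic spam: 0.346 × 0.95 × 0.37 × (1 − 0.39) × 0.28 = 0.020773
  account-recovery notice: 0.118 × 0.13 × 0.06 × (1 − 0.56) × 0.29 = 0.00011744
Marginal likelihood of the evidence = 0.028758.
P(malware delivery | evidence) = 0.0020167 / 0.028758 ≈ 0.070.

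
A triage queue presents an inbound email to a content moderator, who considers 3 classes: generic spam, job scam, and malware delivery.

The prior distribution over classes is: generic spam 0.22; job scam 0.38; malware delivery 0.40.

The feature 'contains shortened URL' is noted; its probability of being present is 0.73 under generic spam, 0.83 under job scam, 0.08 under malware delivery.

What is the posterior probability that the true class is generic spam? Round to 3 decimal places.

0.316

For each hypothesis, the unnormalized posterior weight is prior × likelihood:
  generic spam: 0.22 × 0.73 = 0.1606
  job scam: 0.38 × 0.83 = 0.3154
  malware delivery: 0.40 × 0.08 = 0.032
The unnormalized weights sum to 0.508.
P(generic spam | evidence) = 0.1606 / 0.508 ≈ 0.316.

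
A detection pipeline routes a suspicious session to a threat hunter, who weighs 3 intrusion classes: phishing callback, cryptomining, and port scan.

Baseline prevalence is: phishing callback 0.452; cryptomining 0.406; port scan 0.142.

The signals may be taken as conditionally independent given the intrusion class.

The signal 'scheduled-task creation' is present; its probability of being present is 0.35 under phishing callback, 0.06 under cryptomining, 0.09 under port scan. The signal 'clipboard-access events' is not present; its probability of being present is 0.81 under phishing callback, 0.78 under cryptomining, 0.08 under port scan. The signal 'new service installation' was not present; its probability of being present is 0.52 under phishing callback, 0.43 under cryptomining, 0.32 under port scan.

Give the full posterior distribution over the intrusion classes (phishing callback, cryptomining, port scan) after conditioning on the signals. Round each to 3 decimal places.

Multiply each prior by the joint likelihood of the signal pattern (using 1 − P(present | H) for each absent signal):
  phishing callback: 0.452 × 0.35 × (1 − 0.81) × (1 − 0.52) = 0.014428
  cryptomining: 0.406 × 0.06 × (1 − 0.78) × (1 − 0.43) = 0.0030547
  port scan: 0.142 × 0.09 × (1 − 0.08) × (1 − 0.32) = 0.0079952
Normalizing constant Z = 0.014428 + 0.0030547 + 0.0079952 = 0.025478.
P(phishing callback | evidence) = 0.014428 / 0.025478 ≈ 0.566
P(cryptomining | evidence) = 0.0030547 / 0.025478 ≈ 0.120
P(port scan | evidence) = 0.0079952 / 0.025478 ≈ 0.314

0.566, 0.120, 0.314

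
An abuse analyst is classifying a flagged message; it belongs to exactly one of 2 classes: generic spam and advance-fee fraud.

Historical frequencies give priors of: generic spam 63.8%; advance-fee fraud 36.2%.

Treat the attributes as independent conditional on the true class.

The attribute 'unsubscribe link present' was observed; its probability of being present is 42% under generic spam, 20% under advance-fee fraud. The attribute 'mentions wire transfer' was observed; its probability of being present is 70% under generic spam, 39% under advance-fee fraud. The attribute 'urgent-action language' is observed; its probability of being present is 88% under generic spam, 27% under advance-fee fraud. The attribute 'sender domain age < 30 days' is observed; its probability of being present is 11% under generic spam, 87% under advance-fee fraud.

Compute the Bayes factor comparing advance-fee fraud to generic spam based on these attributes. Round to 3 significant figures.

0.644

Take the product of per-attribute likelihoods under each hypothesis, then divide.
  advance-fee fraud: 0.20 × 0.39 × 0.27 × 0.87 = 0.018322
  generic spam: 0.42 × 0.70 × 0.88 × 0.11 = 0.028459
Bayes factor = 0.018322 / 0.028459 ≈ 0.644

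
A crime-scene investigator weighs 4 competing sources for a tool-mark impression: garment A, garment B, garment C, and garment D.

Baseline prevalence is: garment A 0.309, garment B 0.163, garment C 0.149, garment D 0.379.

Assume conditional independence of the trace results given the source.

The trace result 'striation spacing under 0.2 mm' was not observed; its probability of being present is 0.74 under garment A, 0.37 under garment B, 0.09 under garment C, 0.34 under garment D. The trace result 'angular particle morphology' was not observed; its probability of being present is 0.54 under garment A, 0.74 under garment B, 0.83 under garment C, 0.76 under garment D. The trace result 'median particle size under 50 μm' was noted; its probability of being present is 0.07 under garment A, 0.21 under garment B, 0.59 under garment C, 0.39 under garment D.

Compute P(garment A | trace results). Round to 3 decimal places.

Multiply each prior by the joint likelihood of the trace result pattern (using 1 − P(present | H) for each absent trace result):
  garment A: 0.309 × (1 − 0.74) × (1 − 0.54) × 0.07 = 0.0025869
  garment B: 0.163 × (1 − 0.37) × (1 − 0.74) × 0.21 = 0.0056069
  garment C: 0.149 × (1 − 0.09) × (1 − 0.83) × 0.59 = 0.0136
  garment D: 0.379 × (1 − 0.34) × (1 − 0.76) × 0.39 = 0.023413
Normalizing constant Z = 0.0025869 + 0.0056069 + 0.0136 + 0.023413 = 0.045207.
P(garment A | evidence) = 0.0025869 / 0.045207 ≈ 0.057.

0.057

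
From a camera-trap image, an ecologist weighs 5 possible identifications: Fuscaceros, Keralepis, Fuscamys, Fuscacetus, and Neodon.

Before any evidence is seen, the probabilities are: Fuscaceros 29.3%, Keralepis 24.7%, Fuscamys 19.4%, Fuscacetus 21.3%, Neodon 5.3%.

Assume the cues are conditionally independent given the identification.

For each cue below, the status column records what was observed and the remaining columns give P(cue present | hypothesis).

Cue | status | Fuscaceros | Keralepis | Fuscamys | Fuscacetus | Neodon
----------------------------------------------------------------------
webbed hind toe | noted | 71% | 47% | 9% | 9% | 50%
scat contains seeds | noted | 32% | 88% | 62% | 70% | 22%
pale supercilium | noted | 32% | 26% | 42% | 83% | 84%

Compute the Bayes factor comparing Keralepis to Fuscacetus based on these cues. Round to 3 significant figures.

2.06

Take the product of per-cue likelihoods under each hypothesis, then divide.
  Keralepis: 0.47 × 0.88 × 0.26 = 0.10754
  Fuscacetus: 0.09 × 0.70 × 0.83 = 0.05229
Bayes factor = 0.10754 / 0.05229 ≈ 2.06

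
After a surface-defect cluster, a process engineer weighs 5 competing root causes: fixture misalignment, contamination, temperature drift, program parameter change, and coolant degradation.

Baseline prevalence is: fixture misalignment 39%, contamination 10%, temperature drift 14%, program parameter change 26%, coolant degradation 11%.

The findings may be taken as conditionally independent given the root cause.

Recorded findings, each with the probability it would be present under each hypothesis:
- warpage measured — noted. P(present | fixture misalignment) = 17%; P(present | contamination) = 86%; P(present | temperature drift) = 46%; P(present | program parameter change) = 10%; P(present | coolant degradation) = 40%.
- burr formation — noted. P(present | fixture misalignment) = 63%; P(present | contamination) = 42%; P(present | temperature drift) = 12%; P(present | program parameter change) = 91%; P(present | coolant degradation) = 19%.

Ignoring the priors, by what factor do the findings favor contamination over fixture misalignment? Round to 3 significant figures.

The Bayes factor is the ratio of the joint likelihoods of the evidence pattern under the two hypotheses.
  contamination: 0.86 × 0.42 = 0.3612
  fixture misalignment: 0.17 × 0.63 = 0.1071
Bayes factor = 0.3612 / 0.1071 ≈ 3.37

3.37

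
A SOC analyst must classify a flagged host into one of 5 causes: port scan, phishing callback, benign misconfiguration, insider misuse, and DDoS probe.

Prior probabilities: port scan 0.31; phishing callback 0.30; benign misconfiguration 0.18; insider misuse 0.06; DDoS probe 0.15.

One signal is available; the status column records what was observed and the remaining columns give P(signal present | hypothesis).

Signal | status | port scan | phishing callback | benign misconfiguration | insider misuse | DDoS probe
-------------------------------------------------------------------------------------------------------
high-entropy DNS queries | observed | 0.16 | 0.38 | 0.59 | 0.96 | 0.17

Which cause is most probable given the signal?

phishing callback

Multiply each prior by the likelihood of the signal:
  port scan: 0.31 × 0.16 = 0.0496
  phishing callback: 0.30 × 0.38 = 0.114
  benign misconfiguration: 0.18 × 0.59 = 0.1062
  insider misuse: 0.06 × 0.96 = 0.0576
  DDoS probe: 0.15 × 0.17 = 0.0255
Marginal likelihood of the evidence = 0.3529.
P(port scan | evidence) ≈ 0.0496 / 0.3529 ≈ 0.141
P(phishing callback | evidence) ≈ 0.114 / 0.3529 ≈ 0.323
P(benign misconfiguration | evidence) ≈ 0.1062 / 0.3529 ≈ 0.301
P(insider misuse | evidence) ≈ 0.0576 / 0.3529 ≈ 0.163
P(DDoS probe | evidence) ≈ 0.0255 / 0.3529 ≈ 0.072
The largest is 0.323, so phishing callback is most probable.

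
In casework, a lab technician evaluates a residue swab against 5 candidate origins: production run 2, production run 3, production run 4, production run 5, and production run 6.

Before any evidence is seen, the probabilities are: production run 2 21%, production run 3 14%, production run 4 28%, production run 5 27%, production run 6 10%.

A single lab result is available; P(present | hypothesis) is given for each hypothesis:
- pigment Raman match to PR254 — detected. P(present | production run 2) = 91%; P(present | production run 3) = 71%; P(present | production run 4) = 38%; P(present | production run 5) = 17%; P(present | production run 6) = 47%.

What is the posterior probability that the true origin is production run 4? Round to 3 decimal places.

Multiply each prior by the likelihood of the lab result:
  production run 2: 0.21 × 0.91 = 0.1911
  production run 3: 0.14 × 0.71 = 0.0994
  production run 4: 0.28 × 0.38 = 0.1064
  production run 5: 0.27 × 0.17 = 0.0459
  production run 6: 0.10 × 0.47 = 0.047
The unnormalized weights sum to 0.4898.
P(production run 4 | evidence) = 0.1064 / 0.4898 ≈ 0.217.

0.217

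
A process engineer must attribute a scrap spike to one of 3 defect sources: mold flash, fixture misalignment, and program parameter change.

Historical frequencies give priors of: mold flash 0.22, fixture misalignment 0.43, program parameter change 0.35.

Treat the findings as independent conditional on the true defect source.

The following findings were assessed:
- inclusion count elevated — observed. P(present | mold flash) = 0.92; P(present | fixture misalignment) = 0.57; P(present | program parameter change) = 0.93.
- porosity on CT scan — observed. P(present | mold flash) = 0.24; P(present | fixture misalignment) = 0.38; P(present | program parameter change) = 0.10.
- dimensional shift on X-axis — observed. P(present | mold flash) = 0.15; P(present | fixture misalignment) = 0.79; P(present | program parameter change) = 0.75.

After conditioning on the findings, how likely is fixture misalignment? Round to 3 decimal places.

By Bayes' rule with conditional independence, the unnormalized weight for each hypothesis is prior × ∏ likelihoods:
  mold flash: 0.22 × 0.92 × 0.24 × 0.15 = 0.0072864
  fixture misalignment: 0.43 × 0.57 × 0.38 × 0.79 = 0.073579
  program parameter change: 0.35 × 0.93 × 0.10 × 0.75 = 0.024413
The unnormalized weights sum to 0.10528.
P(fixture misalignment | evidence) = 0.073579 / 0.10528 ≈ 0.699.

0.699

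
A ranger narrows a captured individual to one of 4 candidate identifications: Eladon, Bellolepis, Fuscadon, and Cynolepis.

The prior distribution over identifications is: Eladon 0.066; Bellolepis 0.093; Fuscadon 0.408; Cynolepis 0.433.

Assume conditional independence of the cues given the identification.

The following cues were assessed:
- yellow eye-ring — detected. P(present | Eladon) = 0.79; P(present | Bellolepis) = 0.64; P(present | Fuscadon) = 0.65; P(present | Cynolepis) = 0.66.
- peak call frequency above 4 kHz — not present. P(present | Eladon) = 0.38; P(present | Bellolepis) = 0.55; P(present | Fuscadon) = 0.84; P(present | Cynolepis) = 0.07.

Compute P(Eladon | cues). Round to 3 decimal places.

0.088

By Bayes' rule with conditional independence, the unnormalized weight for each hypothesis is prior × ∏ likelihoods (using 1 − P(present | H) for each absent cue):
  Eladon: 0.066 × 0.79 × (1 − 0.38) = 0.032327
  Bellolepis: 0.093 × 0.64 × (1 − 0.55) = 0.026784
  Fuscadon: 0.408 × 0.65 × (1 − 0.84) = 0.042432
  Cynolepis: 0.433 × 0.66 × (1 − 0.07) = 0.26578
Normalizing constant Z = 0.032327 + 0.026784 + 0.042432 + 0.26578 = 0.36732.
P(Eladon | evidence) = 0.032327 / 0.36732 ≈ 0.088.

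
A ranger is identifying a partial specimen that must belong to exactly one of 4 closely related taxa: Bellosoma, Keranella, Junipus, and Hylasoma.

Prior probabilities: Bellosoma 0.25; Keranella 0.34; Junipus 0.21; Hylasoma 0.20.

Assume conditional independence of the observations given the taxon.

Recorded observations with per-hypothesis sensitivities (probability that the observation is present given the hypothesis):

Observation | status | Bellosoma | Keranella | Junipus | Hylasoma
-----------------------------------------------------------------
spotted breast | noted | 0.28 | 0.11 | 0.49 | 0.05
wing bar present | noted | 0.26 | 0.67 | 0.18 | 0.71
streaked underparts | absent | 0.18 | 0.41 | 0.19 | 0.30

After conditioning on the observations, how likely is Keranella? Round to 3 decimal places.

0.298

For each hypothesis, the unnormalized posterior weight is prior × product of the observation likelihoods (using 1 − P(present | H) for each absent observation):
  Bellosoma: 0.25 × 0.28 × 0.26 × (1 − 0.18) = 0.014924
  Keranella: 0.34 × 0.11 × 0.67 × (1 − 0.41) = 0.014784
  Junipus: 0.21 × 0.49 × 0.18 × (1 − 0.19) = 0.015003
  Hylasoma: 0.20 × 0.05 × 0.71 × (1 − 0.30) = 0.00497
Marginal likelihood of the evidence = 0.049681.
P(Keranella | evidence) = 0.014784 / 0.049681 ≈ 0.298.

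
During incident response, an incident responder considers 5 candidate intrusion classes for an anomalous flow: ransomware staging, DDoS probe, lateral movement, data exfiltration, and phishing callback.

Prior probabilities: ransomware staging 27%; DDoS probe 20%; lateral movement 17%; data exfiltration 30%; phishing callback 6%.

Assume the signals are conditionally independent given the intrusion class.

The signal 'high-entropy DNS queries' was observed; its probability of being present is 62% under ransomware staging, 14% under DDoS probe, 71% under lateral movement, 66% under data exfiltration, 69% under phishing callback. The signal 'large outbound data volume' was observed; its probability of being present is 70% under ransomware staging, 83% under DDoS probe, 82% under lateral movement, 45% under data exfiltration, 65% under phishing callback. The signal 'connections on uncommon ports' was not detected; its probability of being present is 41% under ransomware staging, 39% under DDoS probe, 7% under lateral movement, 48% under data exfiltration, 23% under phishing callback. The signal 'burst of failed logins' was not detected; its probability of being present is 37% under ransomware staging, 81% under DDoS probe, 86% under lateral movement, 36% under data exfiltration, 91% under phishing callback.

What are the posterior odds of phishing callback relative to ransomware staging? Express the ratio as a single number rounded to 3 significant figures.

Unnormalized posterior weight (prior times the signal likelihoods) for each of the two hypotheses (using 1 − P(present | H) for each absent signal):
  phishing callback: 0.06 × 0.69 × 0.65 × (1 − 0.23) × (1 − 0.91) = 0.0018649
  ransomware staging: 0.27 × 0.62 × 0.70 × (1 − 0.41) × (1 − 0.37) = 0.043556
Posterior odds = 0.0018649 / 0.043556 ≈ 0.0428.

0.0428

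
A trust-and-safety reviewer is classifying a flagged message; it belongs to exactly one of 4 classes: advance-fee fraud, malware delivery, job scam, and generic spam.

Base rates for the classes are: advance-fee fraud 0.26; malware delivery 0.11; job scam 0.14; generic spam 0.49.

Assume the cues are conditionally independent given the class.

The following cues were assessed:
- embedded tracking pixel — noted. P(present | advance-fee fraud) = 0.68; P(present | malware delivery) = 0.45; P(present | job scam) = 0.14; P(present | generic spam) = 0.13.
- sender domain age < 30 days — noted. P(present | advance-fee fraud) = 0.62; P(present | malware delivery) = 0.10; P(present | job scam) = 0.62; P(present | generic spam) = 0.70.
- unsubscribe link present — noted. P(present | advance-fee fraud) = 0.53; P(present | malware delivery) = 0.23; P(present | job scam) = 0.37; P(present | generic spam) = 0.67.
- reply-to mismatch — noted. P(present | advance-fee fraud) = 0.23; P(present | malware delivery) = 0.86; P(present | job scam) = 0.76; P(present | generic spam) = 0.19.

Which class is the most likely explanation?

advance-fee fraud

For each hypothesis, the unnormalized posterior weight is prior × product of the cue likelihoods:
  advance-fee fraud: 0.26 × 0.68 × 0.62 × 0.53 × 0.23 = 0.013362
  malware delivery: 0.11 × 0.45 × 0.10 × 0.23 × 0.86 = 0.00097911
  job scam: 0.14 × 0.14 × 0.62 × 0.37 × 0.76 = 0.0034171
  generic spam: 0.49 × 0.13 × 0.70 × 0.67 × 0.19 = 0.0056763
Normalizing constant Z = 0.013362 + 0.00097911 + 0.0034171 + 0.0056763 = 0.023435.
P(advance-fee fraud | evidence) ≈ 0.013362 / 0.023435 ≈ 0.570
P(malware delivery | evidence) ≈ 0.00097911 / 0.023435 ≈ 0.042
P(job scam | evidence) ≈ 0.0034171 / 0.023435 ≈ 0.146
P(generic spam | evidence) ≈ 0.0056763 / 0.023435 ≈ 0.242
The largest is 0.570, so advance-fee fraud is most probable.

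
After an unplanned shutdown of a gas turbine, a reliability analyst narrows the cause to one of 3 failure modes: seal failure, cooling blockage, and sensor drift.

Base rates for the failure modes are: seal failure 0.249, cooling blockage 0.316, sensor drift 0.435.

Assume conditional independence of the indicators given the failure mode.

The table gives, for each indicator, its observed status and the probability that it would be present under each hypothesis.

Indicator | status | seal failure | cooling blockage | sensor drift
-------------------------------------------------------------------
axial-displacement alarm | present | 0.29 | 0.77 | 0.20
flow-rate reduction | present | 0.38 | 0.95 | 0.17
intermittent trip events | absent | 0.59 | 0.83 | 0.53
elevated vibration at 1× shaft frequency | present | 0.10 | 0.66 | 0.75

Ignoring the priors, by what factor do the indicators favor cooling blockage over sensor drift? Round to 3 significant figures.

The Bayes factor is the ratio of the joint likelihoods of the indicator pattern under the two hypotheses (using 1 − P(present | H) for each absent indicator).
  cooling blockage: 0.77 × 0.95 × (1 − 0.83) × 0.66 = 0.082074
  sensor drift: 0.20 × 0.17 × (1 − 0.53) × 0.75 = 0.011985
Bayes factor = 0.082074 / 0.011985 ≈ 6.85

6.85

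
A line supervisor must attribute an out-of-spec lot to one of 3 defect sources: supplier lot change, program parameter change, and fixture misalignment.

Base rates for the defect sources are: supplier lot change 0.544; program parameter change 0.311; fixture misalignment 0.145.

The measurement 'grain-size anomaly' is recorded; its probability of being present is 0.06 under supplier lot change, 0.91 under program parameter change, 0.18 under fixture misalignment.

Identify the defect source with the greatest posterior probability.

For each hypothesis, the unnormalized posterior weight is prior × likelihood:
  supplier lot change: 0.544 × 0.06 = 0.03264
  program parameter change: 0.311 × 0.91 = 0.28301
  fixture misalignment: 0.145 × 0.18 = 0.0261
Normalizing constant Z = 0.03264 + 0.28301 + 0.0261 = 0.34175.
P(supplier lot change | evidence) ≈ 0.03264 / 0.34175 ≈ 0.096
P(program parameter change | evidence) ≈ 0.28301 / 0.34175 ≈ 0.828
P(fixture misalignment | evidence) ≈ 0.0261 / 0.34175 ≈ 0.076
The largest is 0.828, so program parameter change is most probable.

program parameter change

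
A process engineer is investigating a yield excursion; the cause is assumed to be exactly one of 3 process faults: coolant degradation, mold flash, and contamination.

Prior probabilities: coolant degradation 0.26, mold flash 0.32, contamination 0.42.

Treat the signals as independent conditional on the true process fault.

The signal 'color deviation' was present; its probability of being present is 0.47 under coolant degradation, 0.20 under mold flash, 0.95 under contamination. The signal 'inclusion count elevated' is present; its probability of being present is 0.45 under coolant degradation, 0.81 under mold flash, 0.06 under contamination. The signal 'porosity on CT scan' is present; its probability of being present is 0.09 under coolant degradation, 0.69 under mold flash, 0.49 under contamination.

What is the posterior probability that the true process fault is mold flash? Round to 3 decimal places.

For each hypothesis, the unnormalized posterior weight is prior × product of the signal likelihoods:
  coolant degradation: 0.26 × 0.47 × 0.45 × 0.09 = 0.0049491
  mold flash: 0.32 × 0.20 × 0.81 × 0.69 = 0.03577
  contamination: 0.42 × 0.95 × 0.06 × 0.49 = 0.011731
Normalizing constant Z = 0.0049491 + 0.03577 + 0.011731 = 0.052449.
P(mold flash | evidence) = 0.03577 / 0.052449 ≈ 0.682.

0.682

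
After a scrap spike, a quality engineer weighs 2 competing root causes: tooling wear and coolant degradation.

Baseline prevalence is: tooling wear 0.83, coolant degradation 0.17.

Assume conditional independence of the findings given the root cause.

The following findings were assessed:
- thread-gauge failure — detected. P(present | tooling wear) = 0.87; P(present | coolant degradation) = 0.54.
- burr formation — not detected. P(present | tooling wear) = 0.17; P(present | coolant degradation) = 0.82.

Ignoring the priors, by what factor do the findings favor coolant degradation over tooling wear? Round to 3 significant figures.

0.135

The Bayes factor is the ratio of the joint likelihoods of the evidence pattern under the two hypotheses (using 1 − P(present | H) for each absent finding).
  coolant degradation: 0.54 × (1 − 0.82) = 0.0972
  tooling wear: 0.87 × (1 − 0.17) = 0.7221
Bayes factor = 0.0972 / 0.7221 ≈ 0.135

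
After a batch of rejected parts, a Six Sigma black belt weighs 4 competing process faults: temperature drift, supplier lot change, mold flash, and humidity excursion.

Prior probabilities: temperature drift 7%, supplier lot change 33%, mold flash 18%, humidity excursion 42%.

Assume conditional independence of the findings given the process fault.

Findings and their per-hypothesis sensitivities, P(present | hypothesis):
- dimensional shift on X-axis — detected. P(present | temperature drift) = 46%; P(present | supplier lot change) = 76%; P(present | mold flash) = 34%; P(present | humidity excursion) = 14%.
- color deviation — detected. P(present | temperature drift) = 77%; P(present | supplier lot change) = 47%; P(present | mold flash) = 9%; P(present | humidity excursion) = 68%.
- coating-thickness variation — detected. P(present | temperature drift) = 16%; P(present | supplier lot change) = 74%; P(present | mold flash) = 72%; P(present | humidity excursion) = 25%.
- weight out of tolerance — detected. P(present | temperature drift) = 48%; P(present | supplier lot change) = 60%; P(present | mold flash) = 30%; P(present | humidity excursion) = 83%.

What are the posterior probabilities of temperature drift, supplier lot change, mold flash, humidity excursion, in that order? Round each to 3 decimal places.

0.030, 0.821, 0.019, 0.130

For each hypothesis, the unnormalized posterior weight is prior × product of the finding likelihoods:
  temperature drift: 0.07 × 0.46 × 0.77 × 0.16 × 0.48 = 0.0019042
  supplier lot change: 0.33 × 0.76 × 0.47 × 0.74 × 0.60 = 0.052337
  mold flash: 0.18 × 0.34 × 0.09 × 0.72 × 0.30 = 0.0011897
  humidity excursion: 0.42 × 0.14 × 0.68 × 0.25 × 0.83 = 0.0082967
Normalizing constant Z = 0.0019042 + 0.052337 + 0.0011897 + 0.0082967 = 0.063728.
P(temperature drift | evidence) = 0.0019042 / 0.063728 ≈ 0.030
P(supplier lot change | evidence) = 0.052337 / 0.063728 ≈ 0.821
P(mold flash | evidence) = 0.0011897 / 0.063728 ≈ 0.019
P(humidity excursion | evidence) = 0.0082967 / 0.063728 ≈ 0.130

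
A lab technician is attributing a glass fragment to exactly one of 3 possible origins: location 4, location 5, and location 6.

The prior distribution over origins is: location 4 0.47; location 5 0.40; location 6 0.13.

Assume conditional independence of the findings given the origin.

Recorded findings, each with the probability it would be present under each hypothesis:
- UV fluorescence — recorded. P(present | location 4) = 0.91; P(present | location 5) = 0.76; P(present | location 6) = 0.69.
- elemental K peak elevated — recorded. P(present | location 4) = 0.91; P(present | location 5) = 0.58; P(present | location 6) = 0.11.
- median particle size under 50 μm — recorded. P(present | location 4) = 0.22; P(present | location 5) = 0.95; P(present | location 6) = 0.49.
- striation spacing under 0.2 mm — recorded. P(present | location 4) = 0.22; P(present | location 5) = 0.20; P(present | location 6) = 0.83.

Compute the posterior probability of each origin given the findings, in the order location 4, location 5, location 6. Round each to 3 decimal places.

Multiply each prior by the joint likelihood of the evidence pattern:
  location 4: 0.47 × 0.91 × 0.91 × 0.22 × 0.22 = 0.018838
  location 5: 0.40 × 0.76 × 0.58 × 0.95 × 0.20 = 0.033501
  location 6: 0.13 × 0.69 × 0.11 × 0.49 × 0.83 = 0.0040129
Normalizing constant Z = 0.018838 + 0.033501 + 0.0040129 = 0.056351.
P(location 4 | evidence) = 0.018838 / 0.056351 ≈ 0.334
P(location 5 | evidence) = 0.033501 / 0.056351 ≈ 0.594
P(location 6 | evidence) = 0.0040129 / 0.056351 ≈ 0.071

0.334, 0.594, 0.071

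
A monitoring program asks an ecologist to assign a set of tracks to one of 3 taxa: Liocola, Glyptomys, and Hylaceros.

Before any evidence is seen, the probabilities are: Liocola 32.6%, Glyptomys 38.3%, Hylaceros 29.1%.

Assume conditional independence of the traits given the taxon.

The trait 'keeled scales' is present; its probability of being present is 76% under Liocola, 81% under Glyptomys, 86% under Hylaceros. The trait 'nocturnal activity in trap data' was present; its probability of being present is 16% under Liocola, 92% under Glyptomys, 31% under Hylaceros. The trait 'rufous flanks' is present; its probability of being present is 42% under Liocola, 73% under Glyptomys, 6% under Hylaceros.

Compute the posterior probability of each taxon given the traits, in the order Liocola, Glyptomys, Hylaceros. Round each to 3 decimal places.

Multiply each prior by the joint likelihood of the trait pattern:
  Liocola: 0.326 × 0.76 × 0.16 × 0.42 = 0.016649
  Glyptomys: 0.383 × 0.81 × 0.92 × 0.73 = 0.20835
  Hylaceros: 0.291 × 0.86 × 0.31 × 0.06 = 0.0046548
Normalizing constant Z = 0.016649 + 0.20835 + 0.0046548 = 0.22965.
P(Liocola | evidence) = 0.016649 / 0.22965 ≈ 0.072
P(Glyptomys | evidence) = 0.20835 / 0.22965 ≈ 0.907
P(Hylaceros | evidence) = 0.0046548 / 0.22965 ≈ 0.020

0.072, 0.907, 0.020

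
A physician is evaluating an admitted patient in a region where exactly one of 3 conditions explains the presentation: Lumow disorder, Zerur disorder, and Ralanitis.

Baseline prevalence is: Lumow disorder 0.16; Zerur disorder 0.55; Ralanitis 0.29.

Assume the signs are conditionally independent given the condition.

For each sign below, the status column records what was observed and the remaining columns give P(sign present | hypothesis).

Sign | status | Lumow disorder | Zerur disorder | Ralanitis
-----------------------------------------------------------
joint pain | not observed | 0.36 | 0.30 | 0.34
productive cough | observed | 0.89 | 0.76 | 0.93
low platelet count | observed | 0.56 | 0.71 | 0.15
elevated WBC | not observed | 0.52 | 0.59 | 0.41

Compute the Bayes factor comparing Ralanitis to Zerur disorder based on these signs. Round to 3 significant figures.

0.351

The Bayes factor is the ratio of the joint likelihoods of the sign pattern under the two hypotheses (using 1 − P(present | H) for each absent sign).
  Ralanitis: (1 − 0.34) × 0.93 × 0.15 × (1 − 0.41) = 0.054321
  Zerur disorder: (1 − 0.30) × 0.76 × 0.71 × (1 − 0.59) = 0.15487
Bayes factor = 0.054321 / 0.15487 ≈ 0.351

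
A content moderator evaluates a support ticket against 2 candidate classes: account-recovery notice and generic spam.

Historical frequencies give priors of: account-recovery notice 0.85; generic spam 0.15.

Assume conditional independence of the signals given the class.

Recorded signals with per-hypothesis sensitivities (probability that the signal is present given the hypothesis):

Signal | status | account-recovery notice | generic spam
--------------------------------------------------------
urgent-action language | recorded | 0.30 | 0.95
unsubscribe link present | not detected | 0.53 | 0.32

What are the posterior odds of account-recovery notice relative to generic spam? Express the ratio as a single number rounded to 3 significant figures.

1.24

The normalizing constant cancels in an odds ratio, so compute prior × likelihood for the two hypotheses only (using 1 − P(present | H) for each absent signal):
  account-recovery notice: 0.85 × 0.30 × (1 − 0.53) = 0.11985
  generic spam: 0.15 × 0.95 × (1 − 0.32) = 0.0969
Posterior odds = 0.11985 / 0.0969 ≈ 1.24.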